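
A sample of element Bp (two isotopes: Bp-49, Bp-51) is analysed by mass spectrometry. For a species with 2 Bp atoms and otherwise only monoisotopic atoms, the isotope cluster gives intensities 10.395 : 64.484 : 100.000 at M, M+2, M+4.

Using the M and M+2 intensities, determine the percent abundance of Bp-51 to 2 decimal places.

75.62%

Write p for the Bp-49 fraction. I(M+2)/I(M) = [C(2,1)·p^1·(1−p)] / p^2 = 2·(1−p)/p = 64.484/10.395 = 6.2034
(1−p)/p = 6.2034/2 = 3.1017  ⇒  p = 1/(1 + 3.1017) = 0.2438
Bp-49: 24.38%, Bp-51: 75.62%.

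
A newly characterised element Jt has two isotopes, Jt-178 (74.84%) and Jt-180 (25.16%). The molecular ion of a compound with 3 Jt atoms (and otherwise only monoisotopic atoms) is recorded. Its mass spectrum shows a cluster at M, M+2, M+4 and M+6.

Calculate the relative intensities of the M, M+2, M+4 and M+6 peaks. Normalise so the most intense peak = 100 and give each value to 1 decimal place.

Each Jt atom is independently Jt-178 (p = 0.7484) or Jt-180 (q = 0.2516); the cluster is the binomial expansion (p + q)^3.
P(M) = 0.7484^3 = 0.419181
P(M+2) = 3 × 0.7484^2 × 0.2516^1 = 0.422765
P(M+4) = 3 × 0.7484^1 × 0.2516^2 = 0.142127
P(M+6) = 0.2516^3 = 0.015927
The M+2 peak is largest (0.422765); scaling to 100 gives 99.2 : 100.0 : 33.6 : 3.8.

99.2 : 100.0 : 33.6 : 3.8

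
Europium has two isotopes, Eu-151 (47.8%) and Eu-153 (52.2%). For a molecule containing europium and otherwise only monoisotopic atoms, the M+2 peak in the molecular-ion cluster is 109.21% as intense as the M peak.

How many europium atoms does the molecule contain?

1

With n Eu atoms, P(M+2)/P(M) = C(n,1)·p^(n−1)q / p^n = n·q/p = n · 0.522/0.478.
n = 1.0921 × 0.478/0.522 = 1.00 ≈ 1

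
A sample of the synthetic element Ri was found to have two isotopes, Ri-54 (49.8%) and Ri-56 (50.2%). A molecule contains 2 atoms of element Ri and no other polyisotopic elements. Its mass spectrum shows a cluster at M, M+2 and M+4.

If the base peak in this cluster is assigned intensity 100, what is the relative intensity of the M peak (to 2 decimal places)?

49.60

(0.498 + 0.502)^2 gives M 0.2480, M+2 0.5000, M+4 0.2520; the largest is M+2.
P(M+2) = C(2,1) × 0.498^1 × 0.502^1 = 2 × 0.4980 × 0.5020 = 0.499992 (base)
P(M) = C(2,0) × 0.498^2 × 0.502^0 = 1 × 0.248004 × 1.0000 = 0.248004
Relative intensity = 0.248004 / 0.499992 × 100 = 49.60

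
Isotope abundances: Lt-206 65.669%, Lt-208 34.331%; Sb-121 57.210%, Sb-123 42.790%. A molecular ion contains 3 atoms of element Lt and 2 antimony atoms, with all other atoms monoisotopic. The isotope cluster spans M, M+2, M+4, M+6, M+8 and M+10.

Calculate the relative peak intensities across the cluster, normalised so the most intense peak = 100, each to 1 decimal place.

26.8 : 82.3 : 100.0 : 60.3 : 18.0 : 2.1

Element Lt pattern (n=3): 0.28319215 : 0.44414882 : 0.23219591 : 0.04046312
Antimony pattern (n=2): 0.32729841 : 0.48960318 : 0.18309841
Convolve the two distributions (both contribute in 2-u steps):
  M: 0.28319215×0.32729841 = 0.092688
  M+2: 0.28319215×0.48960318 + 0.44414882×0.32729841 = 0.284021
  M+4: 0.28319215×0.18309841 + 0.44414882×0.48960318 + 0.23219591×0.32729841 = 0.345306
  M+6: 0.44414882×0.18309841 + 0.23219591×0.48960318 + 0.04046312×0.32729841 = 0.208250
  M+8: 0.23219591×0.18309841 + 0.04046312×0.48960318 = 0.062326
  M+10: 0.04046312×0.18309841 = 0.007409
Scale to base peak (0.345306) = 100: 26.8 : 82.3 : 100.0 : 60.3 : 18.0 : 2.1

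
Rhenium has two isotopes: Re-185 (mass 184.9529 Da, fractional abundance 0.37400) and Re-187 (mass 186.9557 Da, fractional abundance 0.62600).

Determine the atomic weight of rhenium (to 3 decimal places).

The abundance-weighted mean is 0.37400 × 184.9529 + 0.62600 × 186.9557
= 69.17238 + 117.03427 = 186.20665 Da

186.207 Da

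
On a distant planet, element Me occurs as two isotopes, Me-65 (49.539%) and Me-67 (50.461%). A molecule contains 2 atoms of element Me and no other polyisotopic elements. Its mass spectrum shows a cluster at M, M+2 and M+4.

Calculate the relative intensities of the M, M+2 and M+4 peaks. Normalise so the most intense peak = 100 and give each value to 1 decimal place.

The 2 Me atoms are independent, so intensities follow the terms of (0.49539 + 0.50461)^2.
P(M) = 0.49539^2 = 0.245411
P(M+2) = 2 × 0.49539^1 × 0.50461^1 = 0.499957
P(M+4) = 0.50461^2 = 0.254631
The M+2 peak is largest (0.499957); scaling to 100 gives 49.1 : 100.0 : 50.9.

49.1 : 100.0 : 50.9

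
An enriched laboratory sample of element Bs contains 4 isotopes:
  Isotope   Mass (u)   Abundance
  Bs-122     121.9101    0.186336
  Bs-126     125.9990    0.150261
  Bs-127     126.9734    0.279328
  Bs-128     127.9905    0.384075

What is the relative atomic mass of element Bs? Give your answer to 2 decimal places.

126.27 u

Weight each isotope mass by its fractional abundance: 0.186336 × 121.9101 + 0.150261 × 125.9990 + 0.279328 × 126.9734 + 0.384075 × 127.9905
= 22.71624 + 18.93274 + 35.46723 + 49.15795 = 126.27416 u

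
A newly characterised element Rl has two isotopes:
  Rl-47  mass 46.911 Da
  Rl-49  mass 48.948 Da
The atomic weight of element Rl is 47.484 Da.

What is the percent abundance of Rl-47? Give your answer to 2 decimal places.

71.87%

With x = fraction of Rl-47 (so Rl-49 is 1 − x):
46.911·x + 48.948·(1 − x) = 47.484
(46.911 − 48.948)·x = 47.484 − 48.948
x = -1.464 / -2.037 = 0.71870 → 71.87% Rl-47, 28.13% Rl-49.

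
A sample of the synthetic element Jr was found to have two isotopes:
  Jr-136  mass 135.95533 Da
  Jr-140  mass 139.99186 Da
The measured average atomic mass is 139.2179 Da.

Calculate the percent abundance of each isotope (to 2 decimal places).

Jr-136: 19.17%, Jr-140: 80.83%

Writing the weighted mean with unknown fraction x of Jr-136:
135.95533·x + 139.99186·(1 − x) = 139.2179
(135.95533 − 139.99186)·x = 139.2179 − 139.99186
x = -0.77396 / -4.03653 = 0.19174 → 19.17% Jr-136, 80.83% Jr-140.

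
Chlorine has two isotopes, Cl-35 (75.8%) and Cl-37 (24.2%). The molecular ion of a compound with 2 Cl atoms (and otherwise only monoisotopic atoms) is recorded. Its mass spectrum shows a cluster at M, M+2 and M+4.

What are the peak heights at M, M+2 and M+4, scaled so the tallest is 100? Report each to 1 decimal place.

The 2 Cl atoms are independent, so intensities follow the terms of (0.758 + 0.242)^2.
P(M) = 0.758^2 = 0.574564
P(M+2) = 2 × 0.758^1 × 0.242^1 = 0.366872
P(M+4) = 0.242^2 = 0.058564
The M peak is largest (0.574564); scaling to 100 gives 100.0 : 63.9 : 10.2.

100.0 : 63.9 : 10.2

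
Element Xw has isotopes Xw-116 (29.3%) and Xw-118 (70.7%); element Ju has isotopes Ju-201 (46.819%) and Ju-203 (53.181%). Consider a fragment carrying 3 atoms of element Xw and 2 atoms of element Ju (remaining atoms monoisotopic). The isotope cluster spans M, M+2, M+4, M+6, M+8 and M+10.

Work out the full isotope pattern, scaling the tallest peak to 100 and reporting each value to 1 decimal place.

1.6 : 15.1 : 55.8 : 100.0 : 86.3 : 28.7

Element Xw pattern (n=3): 0.02515376 : 0.18208573 : 0.43936727 : 0.35339324
Element Ju pattern (n=2): 0.21920188 : 0.49797625 : 0.28282188
Convolve the two distributions (both contribute in 2-u steps):
  M: 0.02515376×0.21920188 = 0.005514
  M+2: 0.02515376×0.49797625 + 0.18208573×0.21920188 = 0.052440
  M+4: 0.02515376×0.28282188 + 0.18208573×0.49797625 + 0.43936727×0.21920188 = 0.194099
  M+6: 0.18208573×0.28282188 + 0.43936727×0.49797625 + 0.35339324×0.21920188 = 0.347757
  M+8: 0.43936727×0.28282188 + 0.35339324×0.49797625 = 0.300244
  M+10: 0.35339324×0.28282188 = 0.099947
Scale to base peak (0.347757) = 100: 1.6 : 15.1 : 55.8 : 100.0 : 86.3 : 28.7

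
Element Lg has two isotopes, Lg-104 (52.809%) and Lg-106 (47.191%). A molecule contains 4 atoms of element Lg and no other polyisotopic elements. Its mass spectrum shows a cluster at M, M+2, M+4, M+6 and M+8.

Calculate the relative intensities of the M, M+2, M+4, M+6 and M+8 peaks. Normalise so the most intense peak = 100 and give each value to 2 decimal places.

Each Lg atom is independently Lg-104 (p = 0.52809) or Lg-106 (q = 0.47191); the cluster is the binomial expansion (p + q)^4.
P(M) = 0.52809^4 = 0.077774
P(M+2) = 4 × 0.52809^3 × 0.47191^1 = 0.277999
P(M+4) = 6 × 0.52809^2 × 0.47191^2 = 0.372637
P(M+6) = 4 × 0.52809^1 × 0.47191^3 = 0.221996
P(M+8) = 0.47191^4 = 0.049595
The M+4 peak is largest (0.372637); scaling to 100 gives 20.87 : 74.60 : 100.00 : 59.57 : 13.31.

20.87 : 74.60 : 100.00 : 59.57 : 13.31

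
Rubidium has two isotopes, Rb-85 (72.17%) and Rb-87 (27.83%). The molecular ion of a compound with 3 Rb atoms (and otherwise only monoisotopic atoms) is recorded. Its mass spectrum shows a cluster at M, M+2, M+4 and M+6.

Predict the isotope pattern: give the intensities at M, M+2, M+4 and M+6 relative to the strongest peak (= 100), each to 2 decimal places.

The 3 Rb atoms are independent, so intensities follow the terms of (0.7217 + 0.2783)^3.
P(M) = 0.7217^3 = 0.375898
P(M+2) = 3 × 0.7217^2 × 0.2783^1 = 0.434858
P(M+4) = 3 × 0.7217^1 × 0.2783^2 = 0.167689
P(M+6) = 0.2783^3 = 0.021555
The M+2 peak is largest (0.434858); scaling to 100 gives 86.44 : 100.00 : 38.56 : 4.96.

86.44 : 100.00 : 38.56 : 4.96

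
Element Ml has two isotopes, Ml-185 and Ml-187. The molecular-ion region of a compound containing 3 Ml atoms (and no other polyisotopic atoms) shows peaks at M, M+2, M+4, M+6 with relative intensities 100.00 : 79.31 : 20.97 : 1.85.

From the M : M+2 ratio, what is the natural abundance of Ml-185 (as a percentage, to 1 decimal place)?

Let p = fractional abundance of Ml-185. I(M+2)/I(M) = [C(3,1)·p^2·(1−p)] / p^3 = 3·(1−p)/p = 79.31/100.00 = 0.7931
(1−p)/p = 0.7931/3 = 0.2644  ⇒  p = 1/(1 + 0.2644) = 0.7909
Ml-185: 79.1%, Ml-187: 20.9%.

79.1%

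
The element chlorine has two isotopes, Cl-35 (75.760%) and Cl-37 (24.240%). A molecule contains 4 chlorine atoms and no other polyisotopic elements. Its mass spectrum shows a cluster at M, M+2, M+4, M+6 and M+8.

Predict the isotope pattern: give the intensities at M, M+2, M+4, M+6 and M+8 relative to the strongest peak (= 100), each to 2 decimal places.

Each Cl atom is independently Cl-35 (p = 0.75760) or Cl-37 (q = 0.24240); the cluster is the binomial expansion (p + q)^4.
P(M) = 0.75760^4 = 0.329428
P(M+2) = 4 × 0.75760^3 × 0.24240^1 = 0.421612
P(M+4) = 6 × 0.75760^2 × 0.24240^2 = 0.202347
P(M+6) = 4 × 0.75760^1 × 0.24240^3 = 0.043162
P(M+8) = 0.24240^4 = 0.003452
The M+2 peak is largest (0.421612); scaling to 100 gives 78.14 : 100.00 : 47.99 : 10.24 : 0.82.

78.14 : 100.00 : 47.99 : 10.24 : 0.82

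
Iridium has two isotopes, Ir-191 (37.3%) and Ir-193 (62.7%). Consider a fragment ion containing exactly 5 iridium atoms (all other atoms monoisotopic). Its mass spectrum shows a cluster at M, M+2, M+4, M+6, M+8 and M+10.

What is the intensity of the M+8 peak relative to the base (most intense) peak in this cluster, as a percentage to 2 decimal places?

84.05%

Term probabilities: M 0.0072, M+2 0.0607, M+4 0.2040, M+6 0.3429, M+8 0.2882, M+10 0.0969. Base peak = M+6.
P(M+6) = C(5,3) × 0.373^2 × 0.627^3 = 10 × 0.139129 × 0.24649188 = 0.342942 (base)
P(M+8) = C(5,4) × 0.373^1 × 0.627^4 = 5 × 0.3730 × 0.15455041 = 0.288237
Relative intensity = 0.288237 / 0.342942 × 100 = 84.05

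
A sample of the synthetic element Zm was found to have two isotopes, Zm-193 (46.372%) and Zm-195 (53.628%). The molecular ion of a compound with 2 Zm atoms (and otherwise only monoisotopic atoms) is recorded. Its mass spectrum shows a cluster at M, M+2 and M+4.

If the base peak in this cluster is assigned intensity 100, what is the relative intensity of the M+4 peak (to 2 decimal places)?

(0.46372 + 0.53628)^2 gives M 0.2150, M+2 0.4974, M+4 0.2876; the largest is M+2.
P(M+2) = C(2,1) × 0.46372^1 × 0.53628^1 = 2 × 0.46372 × 0.53628 = 0.497368 (base)
P(M+4) = C(2,2) × 0.46372^0 × 0.53628^2 = 1 × 1.0000 × 0.28759624 = 0.287596
Relative intensity = 0.287596 / 0.497368 × 100 = 57.82

57.82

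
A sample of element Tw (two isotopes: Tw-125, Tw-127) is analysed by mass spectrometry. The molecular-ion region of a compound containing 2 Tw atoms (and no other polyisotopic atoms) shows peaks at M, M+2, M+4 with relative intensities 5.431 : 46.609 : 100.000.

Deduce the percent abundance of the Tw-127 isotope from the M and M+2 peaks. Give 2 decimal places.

Let p = fractional abundance of Tw-125. I(M+2)/I(M) = [C(2,1)·p^1·(1−p)] / p^2 = 2·(1−p)/p = 46.609/5.431 = 8.5820
(1−p)/p = 8.5820/2 = 4.2910  ⇒  p = 1/(1 + 4.2910) = 0.1890
Tw-125: 18.90%, Tw-127: 81.10%.

81.10%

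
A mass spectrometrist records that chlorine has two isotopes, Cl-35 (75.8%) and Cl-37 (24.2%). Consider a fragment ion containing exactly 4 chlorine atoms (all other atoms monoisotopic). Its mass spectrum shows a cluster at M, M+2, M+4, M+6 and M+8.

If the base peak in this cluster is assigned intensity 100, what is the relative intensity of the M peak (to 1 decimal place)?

Binomial terms of (0.758 + 0.242)^4: M 0.3301, M+2 0.4216, M+4 0.2019, M+6 0.0430, M+8 0.0034 → M+2 is the base peak.
P(M+2) = C(4,1) × 0.758^3 × 0.242^1 = 4 × 0.43551951 × 0.2420 = 0.421583 (base)
P(M) = C(4,0) × 0.758^4 × 0.242^0 = 1 × 0.33012379 × 1.0000 = 0.330124
Relative intensity = 0.330124 / 0.421583 × 100 = 78.3

78.3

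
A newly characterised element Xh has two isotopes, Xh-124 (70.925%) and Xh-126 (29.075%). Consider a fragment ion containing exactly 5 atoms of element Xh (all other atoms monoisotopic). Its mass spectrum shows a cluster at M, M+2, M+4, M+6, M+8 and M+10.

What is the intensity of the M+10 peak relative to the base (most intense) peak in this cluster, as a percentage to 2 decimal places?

0.56%

Binomial terms of (0.70925 + 0.29075)^5: M 0.1795, M+2 0.3679, M+4 0.3016, M+6 0.1236, M+8 0.0253, M+10 0.0021 → M+2 is the base peak.
P(M+2) = C(5,1) × 0.70925^4 × 0.29075^1 = 5 × 0.25304478 × 0.29075 = 0.367864 (base)
P(M+10) = C(5,5) × 0.70925^0 × 0.29075^5 = 1 × 1.0000 × 0.00207778 = 0.002078
Relative intensity = 0.002078 / 0.367864 × 100 = 0.56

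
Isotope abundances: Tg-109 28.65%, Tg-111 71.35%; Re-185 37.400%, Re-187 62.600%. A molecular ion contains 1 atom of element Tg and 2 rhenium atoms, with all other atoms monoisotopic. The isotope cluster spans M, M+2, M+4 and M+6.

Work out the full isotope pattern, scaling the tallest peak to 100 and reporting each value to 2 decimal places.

Element Tg pattern (n=1): 0.2865 : 0.7135
Rhenium pattern (n=2): 0.139876 : 0.468248 : 0.391876
Convolve the two distributions (both contribute in 2-u steps):
  M: 0.2865×0.139876 = 0.040074
  M+2: 0.2865×0.468248 + 0.7135×0.139876 = 0.233955
  M+4: 0.2865×0.391876 + 0.7135×0.468248 = 0.446367
  M+6: 0.7135×0.391876 = 0.279604
Scale to base peak (0.446367) = 100: 8.98 : 52.41 : 100.00 : 62.64

8.98 : 52.41 : 100.00 : 62.64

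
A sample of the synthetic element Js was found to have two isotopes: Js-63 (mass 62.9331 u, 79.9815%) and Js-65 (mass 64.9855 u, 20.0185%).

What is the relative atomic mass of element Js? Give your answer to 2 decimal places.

Ar = Σ fᵢ·mᵢ = 0.799815 × 62.9331 + 0.200185 × 64.9855
= 50.33484 + 13.00912 = 63.34396 u

63.34 u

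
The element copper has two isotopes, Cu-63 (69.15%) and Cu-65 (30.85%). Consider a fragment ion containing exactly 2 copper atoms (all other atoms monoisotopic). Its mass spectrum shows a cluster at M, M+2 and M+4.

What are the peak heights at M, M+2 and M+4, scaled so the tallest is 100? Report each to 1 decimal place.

100.0 : 89.2 : 19.9

The 2 Cu atoms are independent, so intensities follow the terms of (0.6915 + 0.3085)^2.
P(M) = 0.6915^2 = 0.478172
P(M+2) = 2 × 0.6915^1 × 0.3085^1 = 0.426656
P(M+4) = 0.3085^2 = 0.095172
The M peak is largest (0.478172); scaling to 100 gives 100.0 : 89.2 : 19.9.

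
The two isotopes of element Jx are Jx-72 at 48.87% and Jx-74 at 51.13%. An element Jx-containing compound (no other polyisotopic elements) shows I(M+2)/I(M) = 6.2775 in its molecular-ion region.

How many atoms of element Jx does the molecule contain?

The M+2/M ratio from n Jx atoms is n · q/p = n · 0.5113/0.4887.
n = 6.2775 × 0.4887/0.5113 = 6.00 ≈ 6

6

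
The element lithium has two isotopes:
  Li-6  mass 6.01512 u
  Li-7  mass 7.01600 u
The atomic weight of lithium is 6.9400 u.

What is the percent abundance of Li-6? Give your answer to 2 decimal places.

With x = fraction of Li-6 (so Li-7 is 1 − x):
6.01512·x + 7.01600·(1 − x) = 6.9400
(6.01512 − 7.01600)·x = 6.9400 − 7.01600
x = -0.07600 / -1.00088 = 0.07593 → 7.59% Li-6, 92.41% Li-7.

7.59%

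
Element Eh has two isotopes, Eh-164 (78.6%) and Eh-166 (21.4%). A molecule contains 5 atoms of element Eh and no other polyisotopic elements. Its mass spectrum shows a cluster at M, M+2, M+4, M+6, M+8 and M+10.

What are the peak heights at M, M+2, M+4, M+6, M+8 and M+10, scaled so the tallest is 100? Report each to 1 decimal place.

Each Eh atom is independently Eh-164 (p = 0.786) or Eh-166 (q = 0.214); the cluster is the binomial expansion (p + q)^5.
P(M) = 0.786^5 = 0.299994
P(M+2) = 5 × 0.786^4 × 0.214^1 = 0.408389
P(M+4) = 10 × 0.786^3 × 0.214^2 = 0.222380
P(M+6) = 10 × 0.786^2 × 0.214^3 = 0.060546
P(M+8) = 5 × 0.786^1 × 0.214^4 = 0.008242
P(M+10) = 0.214^5 = 0.000449
The M+2 peak is largest (0.408389); scaling to 100 gives 73.5 : 100.0 : 54.5 : 14.8 : 2.0 : 0.1.

73.5 : 100.0 : 54.5 : 14.8 : 2.0 : 0.1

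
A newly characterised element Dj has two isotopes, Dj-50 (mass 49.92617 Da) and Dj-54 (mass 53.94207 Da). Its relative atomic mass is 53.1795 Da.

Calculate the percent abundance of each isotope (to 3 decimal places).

Dj-50: 18.989%, Dj-54: 81.011%

With x = fraction of Dj-50 (so Dj-54 is 1 − x):
49.92617·x + 53.94207·(1 − x) = 53.1795
(49.92617 − 53.94207)·x = 53.1795 − 53.94207
x = -0.76257 / -4.01590 = 0.18989 → 18.989% Dj-50, 81.011% Dj-54.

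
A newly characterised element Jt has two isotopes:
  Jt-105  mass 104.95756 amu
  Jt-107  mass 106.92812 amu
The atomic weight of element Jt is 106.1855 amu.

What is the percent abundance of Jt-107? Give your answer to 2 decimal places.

Let x be the fractional abundance of Jt-105; then Jt-107 has abundance 1 − x.
104.95756·x + 106.92812·(1 − x) = 106.1855
(104.95756 − 106.92812)·x = 106.1855 − 106.92812
x = -0.74262 / -1.97056 = 0.37686 → 37.69% Jt-105, 62.31% Jt-107.

62.31%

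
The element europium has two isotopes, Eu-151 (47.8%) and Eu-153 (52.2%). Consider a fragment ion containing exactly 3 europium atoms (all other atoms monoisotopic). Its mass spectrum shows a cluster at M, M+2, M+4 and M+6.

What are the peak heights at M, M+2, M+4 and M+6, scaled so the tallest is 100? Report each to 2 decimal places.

Expanding (0.478 + 0.522)^3:
P(M) = 0.478^3 = 0.109215
P(M+2) = 3 × 0.478^2 × 0.522^1 = 0.357806
P(M+4) = 3 × 0.478^1 × 0.522^2 = 0.390742
P(M+6) = 0.522^3 = 0.142237
The M+4 peak is largest (0.390742); scaling to 100 gives 27.95 : 91.57 : 100.00 : 36.40.

27.95 : 91.57 : 100.00 : 36.40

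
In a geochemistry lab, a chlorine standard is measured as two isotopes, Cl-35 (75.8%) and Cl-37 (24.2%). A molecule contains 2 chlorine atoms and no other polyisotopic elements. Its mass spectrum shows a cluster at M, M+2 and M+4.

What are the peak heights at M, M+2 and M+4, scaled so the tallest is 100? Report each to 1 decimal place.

100.0 : 63.9 : 10.2

Expanding (0.758 + 0.242)^2:
P(M) = 0.758^2 = 0.574564
P(M+2) = 2 × 0.758^1 × 0.242^1 = 0.366872
P(M+4) = 0.242^2 = 0.058564
The M peak is largest (0.574564); scaling to 100 gives 100.0 : 63.9 : 10.2.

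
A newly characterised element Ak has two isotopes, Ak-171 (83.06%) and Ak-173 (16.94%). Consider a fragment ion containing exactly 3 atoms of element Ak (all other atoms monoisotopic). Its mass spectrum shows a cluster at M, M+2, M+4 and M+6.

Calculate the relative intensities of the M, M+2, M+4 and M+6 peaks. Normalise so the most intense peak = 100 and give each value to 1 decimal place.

The 3 Ak atoms are independent, so intensities follow the terms of (0.8306 + 0.1694)^3.
P(M) = 0.8306^3 = 0.573028
P(M+2) = 3 × 0.8306^2 × 0.1694^1 = 0.350605
P(M+4) = 3 × 0.8306^1 × 0.1694^2 = 0.071506
P(M+6) = 0.1694^3 = 0.004861
The M peak is largest (0.573028); scaling to 100 gives 100.0 : 61.2 : 12.5 : 0.8.

100.0 : 61.2 : 12.5 : 0.8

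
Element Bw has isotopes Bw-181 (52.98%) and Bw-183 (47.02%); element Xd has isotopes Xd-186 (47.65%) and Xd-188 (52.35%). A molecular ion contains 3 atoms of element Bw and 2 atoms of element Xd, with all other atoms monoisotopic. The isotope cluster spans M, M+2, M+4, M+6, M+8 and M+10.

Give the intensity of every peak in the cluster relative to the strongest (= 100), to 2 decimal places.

Element Bw pattern (n=3): 0.14870852 : 0.39593855 : 0.35139733 : 0.1039556
Element Xd pattern (n=2): 0.22705225 : 0.4988955 : 0.27405225
Convolve the two distributions (both contribute in 2-u steps):
  M: 0.14870852×0.22705225 = 0.033765
  M+2: 0.14870852×0.4988955 + 0.39593855×0.22705225 = 0.164089
  M+4: 0.14870852×0.27405225 + 0.39593855×0.4988955 + 0.35139733×0.22705225 = 0.318071
  M+6: 0.39593855×0.27405225 + 0.35139733×0.4988955 + 0.1039556×0.22705225 = 0.307422
  M+8: 0.35139733×0.27405225 + 0.1039556×0.4988955 = 0.148164
  M+10: 0.1039556×0.27405225 = 0.028489
Scale to base peak (0.318071) = 100: 10.62 : 51.59 : 100.00 : 96.65 : 46.58 : 8.96

10.62 : 51.59 : 100.00 : 96.65 : 46.58 : 8.96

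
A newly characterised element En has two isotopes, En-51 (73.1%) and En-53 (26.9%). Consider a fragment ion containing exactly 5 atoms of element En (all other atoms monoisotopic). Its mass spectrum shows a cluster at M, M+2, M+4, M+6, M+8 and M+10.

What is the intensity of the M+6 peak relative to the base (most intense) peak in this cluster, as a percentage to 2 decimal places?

(0.731 + 0.269)^5 gives M 0.2087, M+2 0.3841, M+4 0.2827, M+6 0.1040, M+8 0.0191, M+10 0.0014; the largest is M+2.
P(M+2) = C(5,1) × 0.731^4 × 0.269^1 = 5 × 0.28554168 × 0.2690 = 0.384054 (base)
P(M+6) = C(5,3) × 0.731^2 × 0.269^3 = 10 × 0.534361 × 0.01946511 = 0.104014
Relative intensity = 0.104014 / 0.384054 × 100 = 27.08

27.08%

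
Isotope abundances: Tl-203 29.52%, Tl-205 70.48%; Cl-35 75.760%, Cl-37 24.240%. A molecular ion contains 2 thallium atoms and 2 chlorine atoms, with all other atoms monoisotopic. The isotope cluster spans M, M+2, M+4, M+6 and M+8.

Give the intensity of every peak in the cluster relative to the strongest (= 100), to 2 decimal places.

Thallium pattern (n=2): 0.08714304 : 0.41611392 : 0.49674304
Chlorine pattern (n=2): 0.57395776 : 0.36728448 : 0.05875776
Convolve the two distributions (both contribute in 2-u steps):
  M: 0.08714304×0.57395776 = 0.050016
  M+2: 0.08714304×0.36728448 + 0.41611392×0.57395776 = 0.270838
  M+4: 0.08714304×0.05875776 + 0.41611392×0.36728448 + 0.49674304×0.57395776 = 0.443062
  M+6: 0.41611392×0.05875776 + 0.49674304×0.36728448 = 0.206896
  M+8: 0.49674304×0.05875776 = 0.029188
Scale to base peak (0.443062) = 100: 11.29 : 61.13 : 100.00 : 46.70 : 6.59

11.29 : 61.13 : 100.00 : 46.70 : 6.59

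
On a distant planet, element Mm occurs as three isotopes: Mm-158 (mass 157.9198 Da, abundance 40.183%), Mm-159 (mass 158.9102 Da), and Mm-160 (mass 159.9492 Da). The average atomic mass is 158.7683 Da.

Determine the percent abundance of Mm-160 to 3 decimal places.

Let x and y be the fractions of Mm-159 and Mm-160. Then x + y = 1 − 0.40183 = 0.59817 and 158.9102x + 159.9492y = 158.7683 − 0.40183×157.9198 = 95.311386766.
Substituting: 158.9102x + 159.9492(0.59817 − x) = 95.311386766
(158.9102 − 159.9492)x = -0.365426198  ⇒  x = 0.35171, y = 0.24646
Mm-159: 35.171%, Mm-160: 24.646%.

24.646%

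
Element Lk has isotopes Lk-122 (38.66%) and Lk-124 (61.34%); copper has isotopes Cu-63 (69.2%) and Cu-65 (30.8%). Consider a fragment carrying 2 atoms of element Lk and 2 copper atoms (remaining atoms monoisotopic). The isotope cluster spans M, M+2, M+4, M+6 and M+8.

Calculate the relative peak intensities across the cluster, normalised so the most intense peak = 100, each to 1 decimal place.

Element Lk pattern (n=2): 0.14945956 : 0.47428088 : 0.37625956
Copper pattern (n=2): 0.478864 : 0.426272 : 0.094864
Convolve the two distributions (both contribute in 2-u steps):
  M: 0.14945956×0.478864 = 0.071571
  M+2: 0.14945956×0.426272 + 0.47428088×0.478864 = 0.290826
  M+4: 0.14945956×0.094864 + 0.47428088×0.426272 + 0.37625956×0.478864 = 0.396528
  M+6: 0.47428088×0.094864 + 0.37625956×0.426272 = 0.205381
  M+8: 0.37625956×0.094864 = 0.035693
Scale to base peak (0.396528) = 100: 18.0 : 73.3 : 100.0 : 51.8 : 9.0

18.0 : 73.3 : 100.0 : 51.8 : 9.0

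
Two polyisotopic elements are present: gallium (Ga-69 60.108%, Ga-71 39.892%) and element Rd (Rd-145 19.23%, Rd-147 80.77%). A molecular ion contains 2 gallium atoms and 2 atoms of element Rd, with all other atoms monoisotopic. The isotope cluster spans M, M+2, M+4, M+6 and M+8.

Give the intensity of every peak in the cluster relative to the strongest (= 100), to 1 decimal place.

3.4 : 33.3 : 100.0 : 92.8 : 26.6

Gallium pattern (n=2): 0.36129717 : 0.47956567 : 0.15913717
Element Rd pattern (n=2): 0.03697929 : 0.31064142 : 0.65237929
Convolve the two distributions (both contribute in 2-u steps):
  M: 0.36129717×0.03697929 = 0.013361
  M+2: 0.36129717×0.31064142 + 0.47956567×0.03697929 = 0.129968
  M+4: 0.36129717×0.65237929 + 0.47956567×0.31064142 + 0.15913717×0.03697929 = 0.390561
  M+6: 0.47956567×0.65237929 + 0.15913717×0.31064142 = 0.362293
  M+8: 0.15913717×0.65237929 = 0.103818
Scale to base peak (0.390561) = 100: 3.4 : 33.3 : 100.0 : 92.8 : 26.6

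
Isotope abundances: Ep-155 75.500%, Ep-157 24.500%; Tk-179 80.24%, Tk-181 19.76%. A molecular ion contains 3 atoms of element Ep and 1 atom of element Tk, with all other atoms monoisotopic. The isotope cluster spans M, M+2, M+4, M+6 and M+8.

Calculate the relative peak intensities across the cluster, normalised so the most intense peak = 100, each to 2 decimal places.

81.98 : 100.00 : 45.55 : 9.18 : 0.69

Element Ep pattern (n=3): 0.43036887 : 0.41896838 : 0.13595662 : 0.01470612
Element Tk pattern (n=1): 0.8024 : 0.1976
Convolve the two distributions (both contribute in 2-u steps):
  M: 0.43036887×0.8024 = 0.345328
  M+2: 0.43036887×0.1976 + 0.41896838×0.8024 = 0.421221
  M+4: 0.41896838×0.1976 + 0.13595662×0.8024 = 0.191880
  M+6: 0.13595662×0.1976 + 0.01470612×0.8024 = 0.038665
  M+8: 0.01470612×0.1976 = 0.002906
Scale to base peak (0.421221) = 100: 81.98 : 100.00 : 45.55 : 9.18 : 0.69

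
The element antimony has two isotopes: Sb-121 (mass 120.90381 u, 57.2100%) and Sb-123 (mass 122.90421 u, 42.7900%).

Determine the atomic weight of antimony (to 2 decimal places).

Average mass = Σ (abundance × isotope mass) = 0.572100 × 120.90381 + 0.427900 × 122.90421
= 69.169070 + 52.590711 = 121.759781 u

121.76 u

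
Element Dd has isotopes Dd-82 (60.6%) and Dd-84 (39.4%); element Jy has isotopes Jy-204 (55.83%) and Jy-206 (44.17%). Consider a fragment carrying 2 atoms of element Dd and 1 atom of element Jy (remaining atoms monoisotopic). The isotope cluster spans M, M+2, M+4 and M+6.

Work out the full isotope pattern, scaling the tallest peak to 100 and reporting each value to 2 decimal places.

Element Dd pattern (n=2): 0.367236 : 0.477528 : 0.155236
Element Jy pattern (n=1): 0.5583 : 0.4417
Convolve the two distributions (both contribute in 2-u steps):
  M: 0.367236×0.5583 = 0.205028
  M+2: 0.367236×0.4417 + 0.477528×0.5583 = 0.428812
  M+4: 0.477528×0.4417 + 0.155236×0.5583 = 0.297592
  M+6: 0.155236×0.4417 = 0.068568
Scale to base peak (0.428812) = 100: 47.81 : 100.00 : 69.40 : 15.99

47.81 : 100.00 : 69.40 : 15.99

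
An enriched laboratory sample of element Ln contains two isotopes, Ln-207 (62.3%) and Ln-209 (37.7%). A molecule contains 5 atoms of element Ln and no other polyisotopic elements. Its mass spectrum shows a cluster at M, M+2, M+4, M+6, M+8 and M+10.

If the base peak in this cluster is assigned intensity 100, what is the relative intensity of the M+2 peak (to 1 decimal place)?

82.6

Term probabilities: M 0.0939, M+2 0.2840, M+4 0.3437, M+6 0.2080, M+8 0.0629, M+10 0.0076. Base peak = M+4.
P(M+4) = C(5,2) × 0.623^3 × 0.377^2 = 10 × 0.24180437 × 0.142129 = 0.343674 (base)
P(M+2) = C(5,1) × 0.623^4 × 0.377^1 = 5 × 0.15064412 × 0.3770 = 0.283964
Relative intensity = 0.283964 / 0.343674 × 100 = 82.6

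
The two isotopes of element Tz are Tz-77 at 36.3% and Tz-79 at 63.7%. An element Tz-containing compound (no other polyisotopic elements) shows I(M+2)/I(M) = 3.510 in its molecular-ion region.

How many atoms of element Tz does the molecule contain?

The M+2/M ratio from n Tz atoms is n · q/p = n · 0.637/0.363.
n = 3.510 × 0.363/0.637 = 2.00 ≈ 2

2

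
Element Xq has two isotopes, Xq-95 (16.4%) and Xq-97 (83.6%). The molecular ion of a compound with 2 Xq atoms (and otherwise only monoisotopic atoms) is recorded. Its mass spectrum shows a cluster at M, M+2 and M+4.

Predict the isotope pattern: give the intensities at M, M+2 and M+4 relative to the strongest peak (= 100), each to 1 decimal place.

3.8 : 39.2 : 100.0

Expanding (0.164 + 0.836)^2:
P(M) = 0.164^2 = 0.026896
P(M+2) = 2 × 0.164^1 × 0.836^1 = 0.274208
P(M+4) = 0.836^2 = 0.698896
The M+4 peak is largest (0.698896); scaling to 100 gives 3.8 : 39.2 : 100.0.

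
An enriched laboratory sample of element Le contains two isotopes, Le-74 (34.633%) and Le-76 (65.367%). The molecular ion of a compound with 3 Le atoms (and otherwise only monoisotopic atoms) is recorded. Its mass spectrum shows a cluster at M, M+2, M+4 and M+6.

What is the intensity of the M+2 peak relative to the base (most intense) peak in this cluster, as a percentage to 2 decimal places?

Term probabilities: M 0.0415, M+2 0.2352, M+4 0.4439, M+6 0.2793. Base peak = M+4.
P(M+4) = C(3,2) × 0.34633^1 × 0.65367^2 = 3 × 0.34633 × 0.42728447 = 0.443944 (base)
P(M+2) = C(3,1) × 0.34633^2 × 0.65367^1 = 3 × 0.11994447 × 0.65367 = 0.235212
Relative intensity = 0.235212 / 0.443944 × 100 = 52.98

52.98%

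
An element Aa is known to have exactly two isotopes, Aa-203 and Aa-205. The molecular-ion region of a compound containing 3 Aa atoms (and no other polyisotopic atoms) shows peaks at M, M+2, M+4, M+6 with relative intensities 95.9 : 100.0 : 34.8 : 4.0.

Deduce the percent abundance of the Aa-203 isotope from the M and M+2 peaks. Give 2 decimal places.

74.21%

Let p = fractional abundance of Aa-203. I(M+2)/I(M) = [C(3,1)·p^2·(1−p)] / p^3 = 3·(1−p)/p = 100.0/95.9 = 1.0428
(1−p)/p = 1.0428/3 = 0.3476  ⇒  p = 1/(1 + 0.3476) = 0.7421
Aa-203: 74.21%, Aa-205: 25.79%.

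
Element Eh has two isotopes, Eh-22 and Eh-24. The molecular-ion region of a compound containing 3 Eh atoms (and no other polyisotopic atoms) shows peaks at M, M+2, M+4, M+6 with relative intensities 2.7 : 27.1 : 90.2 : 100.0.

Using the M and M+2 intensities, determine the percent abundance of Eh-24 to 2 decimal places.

Let p = fractional abundance of Eh-22. I(M+2)/I(M) = [C(3,1)·p^2·(1−p)] / p^3 = 3·(1−p)/p = 27.1/2.7 = 10.0370
(1−p)/p = 10.0370/3 = 3.3457  ⇒  p = 1/(1 + 3.3457) = 0.2301
Eh-22: 23.01%, Eh-24: 76.99%.

76.99%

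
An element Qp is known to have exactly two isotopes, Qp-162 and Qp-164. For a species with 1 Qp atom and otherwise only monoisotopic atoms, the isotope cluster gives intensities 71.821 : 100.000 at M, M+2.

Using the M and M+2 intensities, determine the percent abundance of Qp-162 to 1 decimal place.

41.8%

If p is the fraction of Qp that is Qp-162, then I(M+2)/I(M) = [C(1,1)·p^0·(1−p)] / p^1 = 1·(1−p)/p = 100.000/71.821 = 1.3924
(1−p)/p = 1.3924/1 = 1.3924  ⇒  p = 1/(1 + 1.3924) = 0.4180
Qp-162: 41.8%, Qp-164: 58.2%.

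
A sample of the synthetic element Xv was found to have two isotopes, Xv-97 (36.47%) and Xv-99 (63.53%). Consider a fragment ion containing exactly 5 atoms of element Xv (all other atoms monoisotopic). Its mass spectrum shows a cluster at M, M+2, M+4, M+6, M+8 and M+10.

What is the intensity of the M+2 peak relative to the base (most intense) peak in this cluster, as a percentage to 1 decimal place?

Term probabilities: M 0.0065, M+2 0.0562, M+4 0.1958, M+6 0.3410, M+8 0.2970, M+10 0.1035. Base peak = M+6.
P(M+6) = C(5,3) × 0.3647^2 × 0.6353^3 = 10 × 0.13300609 × 0.25641095 = 0.341042 (base)
P(M+2) = C(5,1) × 0.3647^4 × 0.6353^1 = 5 × 0.01769062 × 0.6353 = 0.056194
Relative intensity = 0.056194 / 0.341042 × 100 = 16.5

16.5%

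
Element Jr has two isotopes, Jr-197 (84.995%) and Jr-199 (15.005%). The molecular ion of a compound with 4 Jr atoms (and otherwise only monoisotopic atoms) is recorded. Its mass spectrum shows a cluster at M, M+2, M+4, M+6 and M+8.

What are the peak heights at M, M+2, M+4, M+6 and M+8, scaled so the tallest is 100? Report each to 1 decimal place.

The 4 Jr atoms are independent, so intensities follow the terms of (0.84995 + 0.15005)^4.
P(M) = 0.84995^4 = 0.521883
P(M+2) = 4 × 0.84995^3 × 0.15005^1 = 0.368533
P(M+4) = 6 × 0.84995^2 × 0.15005^2 = 0.097591
P(M+6) = 4 × 0.84995^1 × 0.15005^3 = 0.011486
P(M+8) = 0.15005^4 = 0.000507
The M peak is largest (0.521883); scaling to 100 gives 100.0 : 70.6 : 18.7 : 2.2 : 0.1.

100.0 : 70.6 : 18.7 : 2.2 : 0.1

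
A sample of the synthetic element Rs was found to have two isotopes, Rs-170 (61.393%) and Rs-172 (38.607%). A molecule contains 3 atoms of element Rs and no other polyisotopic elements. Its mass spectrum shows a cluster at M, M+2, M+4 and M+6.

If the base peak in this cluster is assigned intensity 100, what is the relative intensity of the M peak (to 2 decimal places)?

Binomial terms of (0.61393 + 0.38607)^3: M 0.2314, M+2 0.4365, M+4 0.2745, M+6 0.0575 → M+2 is the base peak.
P(M+2) = C(3,1) × 0.61393^2 × 0.38607^1 = 3 × 0.37691004 × 0.38607 = 0.436541 (base)
P(M) = C(3,0) × 0.61393^3 × 0.38607^0 = 1 × 0.23139638 × 1.0000 = 0.231396
Relative intensity = 0.231396 / 0.436541 × 100 = 53.01

53.01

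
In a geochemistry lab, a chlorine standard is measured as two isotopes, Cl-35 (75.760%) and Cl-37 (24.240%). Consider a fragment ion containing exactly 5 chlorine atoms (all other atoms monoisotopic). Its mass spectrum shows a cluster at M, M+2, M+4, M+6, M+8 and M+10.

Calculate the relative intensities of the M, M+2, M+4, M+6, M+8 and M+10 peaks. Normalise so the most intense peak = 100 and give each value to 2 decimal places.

Each Cl atom is independently Cl-35 (p = 0.75760) or Cl-37 (q = 0.24240); the cluster is the binomial expansion (p + q)^5.
P(M) = 0.75760^5 = 0.249574
P(M+2) = 5 × 0.75760^4 × 0.24240^1 = 0.399266
P(M+4) = 10 × 0.75760^3 × 0.24240^2 = 0.255497
P(M+6) = 10 × 0.75760^2 × 0.24240^3 = 0.081748
P(M+8) = 5 × 0.75760^1 × 0.24240^4 = 0.013078
P(M+10) = 0.24240^5 = 0.000837
The M+2 peak is largest (0.399266); scaling to 100 gives 62.51 : 100.00 : 63.99 : 20.47 : 3.28 : 0.21.

62.51 : 100.00 : 63.99 : 20.47 : 3.28 : 0.21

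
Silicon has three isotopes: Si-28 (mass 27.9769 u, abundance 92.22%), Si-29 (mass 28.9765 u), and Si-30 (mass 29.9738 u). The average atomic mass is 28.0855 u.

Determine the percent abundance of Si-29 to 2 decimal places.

Let x and y be the fractions of Si-29 and Si-30. Then x + y = 1 − 0.9222 = 0.0778 and 28.9765x + 29.9738y = 28.0855 − 0.9222×27.9769 = 2.28520282.
Substituting: 28.9765x + 29.9738(0.0778 − x) = 2.28520282
(28.9765 − 29.9738)x = -0.04675882  ⇒  x = 0.04689, y = 0.03091
Si-29: 4.69%, Si-30: 3.09%.

4.69%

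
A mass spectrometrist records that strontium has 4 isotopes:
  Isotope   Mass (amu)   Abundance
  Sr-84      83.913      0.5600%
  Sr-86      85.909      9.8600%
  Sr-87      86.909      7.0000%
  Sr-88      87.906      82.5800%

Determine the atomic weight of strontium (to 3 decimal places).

Ar = Σ fᵢ·mᵢ = 0.005600 × 83.913 + 0.098600 × 85.909 + 0.070000 × 86.909 + 0.825800 × 87.906
= 0.4699 + 8.4706 + 6.0836 + 72.5928 = 87.6169 amu

87.617 amu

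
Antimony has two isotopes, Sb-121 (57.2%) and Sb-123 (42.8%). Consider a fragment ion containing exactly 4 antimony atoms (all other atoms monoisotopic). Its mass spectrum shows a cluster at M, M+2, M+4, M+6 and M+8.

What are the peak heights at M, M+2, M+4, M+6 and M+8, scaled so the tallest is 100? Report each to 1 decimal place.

29.8 : 89.1 : 100.0 : 49.9 : 9.3

Expanding (0.572 + 0.428)^4:
P(M) = 0.572^4 = 0.107049
P(M+2) = 4 × 0.572^3 × 0.428^1 = 0.320400
P(M+4) = 6 × 0.572^2 × 0.428^2 = 0.359609
P(M+6) = 4 × 0.572^1 × 0.428^3 = 0.179385
P(M+8) = 0.428^4 = 0.033556
The M+4 peak is largest (0.359609); scaling to 100 gives 29.8 : 89.1 : 100.0 : 49.9 : 9.3.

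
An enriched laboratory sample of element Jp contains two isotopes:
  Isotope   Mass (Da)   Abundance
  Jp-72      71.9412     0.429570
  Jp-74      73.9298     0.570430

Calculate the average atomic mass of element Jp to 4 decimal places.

73.0756 Da

The abundance-weighted mean is 0.429570 × 71.9412 + 0.570430 × 73.9298
= 30.90378 + 42.17178 = 73.07556 Da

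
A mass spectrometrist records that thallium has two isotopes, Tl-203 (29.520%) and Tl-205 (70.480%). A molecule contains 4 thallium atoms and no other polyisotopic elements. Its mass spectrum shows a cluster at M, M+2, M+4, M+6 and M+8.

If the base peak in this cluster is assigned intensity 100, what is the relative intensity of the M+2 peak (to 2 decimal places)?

(0.29520 + 0.70480)^4 gives M 0.0076, M+2 0.0725, M+4 0.2597, M+6 0.4134, M+8 0.2468; the largest is M+6.
P(M+6) = C(4,3) × 0.29520^1 × 0.70480^3 = 4 × 0.2952 × 0.35010449 = 0.413403 (base)
P(M+2) = C(4,1) × 0.29520^3 × 0.70480^1 = 4 × 0.02572463 × 0.7048 = 0.072523
Relative intensity = 0.072523 / 0.413403 × 100 = 17.54

17.54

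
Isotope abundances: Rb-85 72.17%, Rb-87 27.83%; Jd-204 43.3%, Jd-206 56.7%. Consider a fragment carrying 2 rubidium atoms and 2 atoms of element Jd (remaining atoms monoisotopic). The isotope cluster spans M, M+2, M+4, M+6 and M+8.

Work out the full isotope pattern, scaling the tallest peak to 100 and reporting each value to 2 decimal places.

25.75 : 87.30 : 100.00 : 44.08 : 6.57

Rubidium pattern (n=2): 0.52085089 : 0.40169822 : 0.07745089
Element Jd pattern (n=2): 0.187489 : 0.491022 : 0.321489
Convolve the two distributions (both contribute in 2-u steps):
  M: 0.52085089×0.187489 = 0.097654
  M+2: 0.52085089×0.491022 + 0.40169822×0.187489 = 0.331063
  M+4: 0.52085089×0.321489 + 0.40169822×0.491022 + 0.07745089×0.187489 = 0.379212
  M+6: 0.40169822×0.321489 + 0.07745089×0.491022 = 0.167172
  M+8: 0.07745089×0.321489 = 0.024900
Scale to base peak (0.379212) = 100: 25.75 : 87.30 : 100.00 : 44.08 : 6.57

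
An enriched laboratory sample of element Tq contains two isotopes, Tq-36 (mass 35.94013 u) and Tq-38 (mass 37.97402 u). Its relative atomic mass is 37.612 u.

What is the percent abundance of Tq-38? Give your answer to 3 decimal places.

Writing the weighted mean with unknown fraction x of Tq-36:
35.94013·x + 37.97402·(1 − x) = 37.612
(35.94013 − 37.97402)·x = 37.612 − 37.97402
x = -0.36202 / -2.03389 = 0.17799 → 17.799% Tq-36, 82.201% Tq-38.

82.201%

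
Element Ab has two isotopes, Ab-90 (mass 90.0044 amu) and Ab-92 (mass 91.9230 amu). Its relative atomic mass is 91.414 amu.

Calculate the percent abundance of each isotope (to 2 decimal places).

Ab-90: 26.53%, Ab-92: 73.47%

Writing the weighted mean with unknown fraction x of Ab-90:
90.0044·x + 91.9230·(1 − x) = 91.414
(90.0044 − 91.9230)·x = 91.414 − 91.9230
x = -0.5090 / -1.9186 = 0.26530 → 26.53% Ab-90, 73.47% Ab-92.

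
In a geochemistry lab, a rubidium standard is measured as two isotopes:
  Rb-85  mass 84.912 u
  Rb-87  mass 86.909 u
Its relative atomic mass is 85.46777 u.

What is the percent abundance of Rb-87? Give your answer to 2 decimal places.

27.83%

Let x be the fractional abundance of Rb-85; then Rb-87 has abundance 1 − x.
84.912·x + 86.909·(1 − x) = 85.46777
(84.912 − 86.909)·x = 85.46777 − 86.909
x = -1.44123 / -1.997 = 0.72170 → 72.17% Rb-85, 27.83% Rb-87.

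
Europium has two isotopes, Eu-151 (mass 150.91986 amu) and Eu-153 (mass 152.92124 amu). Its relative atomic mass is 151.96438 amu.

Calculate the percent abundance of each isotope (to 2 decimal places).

With x = fraction of Eu-151 (so Eu-153 is 1 − x):
150.91986·x + 152.92124·(1 − x) = 151.96438
(150.91986 − 152.92124)·x = 151.96438 − 152.92124
x = -0.95686 / -2.00138 = 0.47810 → 47.81% Eu-151, 52.19% Eu-153.

Eu-151: 47.81%, Eu-153: 52.19%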